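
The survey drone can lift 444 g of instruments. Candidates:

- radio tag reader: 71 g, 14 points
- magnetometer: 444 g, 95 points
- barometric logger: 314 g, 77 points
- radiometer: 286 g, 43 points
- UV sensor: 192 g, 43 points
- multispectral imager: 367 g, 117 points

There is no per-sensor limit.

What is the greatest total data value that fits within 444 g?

The ratio ordering already packs tightly: radio tag reader + multispectral imager, 438 g, 131.

131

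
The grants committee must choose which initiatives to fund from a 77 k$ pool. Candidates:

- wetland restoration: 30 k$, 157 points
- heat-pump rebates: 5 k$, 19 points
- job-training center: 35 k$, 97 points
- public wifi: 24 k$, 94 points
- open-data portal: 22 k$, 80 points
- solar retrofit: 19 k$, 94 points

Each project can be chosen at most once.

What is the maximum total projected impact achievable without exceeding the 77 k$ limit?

Filling by ratio: wetland restoration + public wifi + solar retrofit for 345, with 4 k$ left unused.
The 24 k$ tied up in public wifi is better spent on heat-pump rebates + open-data portal — total rises to 350 (76 k$).
Every other selection either busts 77 k$ or fails to beat 350.

350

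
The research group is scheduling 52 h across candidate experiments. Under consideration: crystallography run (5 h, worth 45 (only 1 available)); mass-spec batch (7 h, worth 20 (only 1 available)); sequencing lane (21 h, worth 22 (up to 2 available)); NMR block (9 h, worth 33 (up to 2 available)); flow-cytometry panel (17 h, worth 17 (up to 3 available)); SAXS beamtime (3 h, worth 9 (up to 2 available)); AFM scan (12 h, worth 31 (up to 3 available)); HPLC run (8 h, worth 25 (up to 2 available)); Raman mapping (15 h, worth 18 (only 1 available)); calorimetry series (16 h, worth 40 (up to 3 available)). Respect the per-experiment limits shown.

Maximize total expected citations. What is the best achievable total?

199

Taking crystallography run + mass-spec batch + 2×NMR block + 2×SAXS beamtime + 2×HPLC run: 52 h used, 199 in expected citations.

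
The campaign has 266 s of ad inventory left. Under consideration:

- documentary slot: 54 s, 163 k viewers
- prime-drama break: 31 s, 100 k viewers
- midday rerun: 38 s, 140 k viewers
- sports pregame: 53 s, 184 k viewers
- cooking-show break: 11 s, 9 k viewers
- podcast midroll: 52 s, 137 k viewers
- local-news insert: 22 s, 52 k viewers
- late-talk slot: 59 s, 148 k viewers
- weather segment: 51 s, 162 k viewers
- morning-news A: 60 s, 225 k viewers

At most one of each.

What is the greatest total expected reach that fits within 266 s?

874

Density check — morning-news A 3.75, midday rerun 3.68, sports pregame 3.47 are the best per s.
Greedy by ratio would take prime-drama break + midday rerun + sports pregame + cooking-show break + local-news insert + weather segment + morning-news A: 266 s used, total 872.
The 64 s tied up in prime-drama break and cooking-show break and local-news insert is better spent on documentary slot — total rises to 874 (256 s).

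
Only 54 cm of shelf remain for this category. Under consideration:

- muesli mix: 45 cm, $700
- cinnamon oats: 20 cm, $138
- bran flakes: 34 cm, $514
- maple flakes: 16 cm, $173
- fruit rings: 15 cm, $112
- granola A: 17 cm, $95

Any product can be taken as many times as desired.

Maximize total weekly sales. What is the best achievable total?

By weekly sales per cm: muesli mix 15.56, bran flakes 15.12, maple flakes 10.81 lead.
Taking muesli mix: 45 cm used, 700 in weekly sales.
Every other selection either busts 54 cm or fails to beat 700.

700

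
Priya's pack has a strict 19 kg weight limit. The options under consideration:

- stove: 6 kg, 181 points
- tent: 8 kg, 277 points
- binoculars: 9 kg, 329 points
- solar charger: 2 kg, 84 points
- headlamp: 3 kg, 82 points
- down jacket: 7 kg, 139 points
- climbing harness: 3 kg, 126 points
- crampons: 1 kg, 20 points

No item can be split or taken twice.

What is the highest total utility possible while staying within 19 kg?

The ratio heuristic lands on binoculars + solar charger + headlamp + climbing harness + crampons (641) but leaves 1 kg idle.
Dropping headlamp and climbing harness and crampons frees 7 kg; slotting in tent (8 kg) lifts the total to 690 at 19 kg.

690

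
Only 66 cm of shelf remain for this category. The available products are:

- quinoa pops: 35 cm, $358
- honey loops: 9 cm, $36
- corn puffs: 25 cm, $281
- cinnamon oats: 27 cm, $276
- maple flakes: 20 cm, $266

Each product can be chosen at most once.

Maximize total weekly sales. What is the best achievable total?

660

A density-first pass picks honey loops + corn puffs + maple flakes — 583 at 54 cm.
Replace corn puffs with quinoa pops: the trade gains 77 net, giving 660 at 64 cm.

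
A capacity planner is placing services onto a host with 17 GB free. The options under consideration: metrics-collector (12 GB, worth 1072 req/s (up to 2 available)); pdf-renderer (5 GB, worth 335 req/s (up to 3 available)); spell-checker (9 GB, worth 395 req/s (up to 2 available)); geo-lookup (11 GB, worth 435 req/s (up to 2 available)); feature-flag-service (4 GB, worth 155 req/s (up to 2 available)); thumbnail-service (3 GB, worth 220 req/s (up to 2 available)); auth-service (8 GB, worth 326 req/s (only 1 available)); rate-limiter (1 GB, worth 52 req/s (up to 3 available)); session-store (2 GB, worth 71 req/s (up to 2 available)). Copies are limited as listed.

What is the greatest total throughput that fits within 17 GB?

1407

A density-first pass picks metrics-collector + thumbnail-service + 2×rate-limiter — 1396 at 17 GB.
Dropping thumbnail-service and 2×rate-limiter frees 5 GB; slotting in pdf-renderer (5 GB) lifts the total to 1407 at 17 GB.
Nothing else within 17 GB beats 1407.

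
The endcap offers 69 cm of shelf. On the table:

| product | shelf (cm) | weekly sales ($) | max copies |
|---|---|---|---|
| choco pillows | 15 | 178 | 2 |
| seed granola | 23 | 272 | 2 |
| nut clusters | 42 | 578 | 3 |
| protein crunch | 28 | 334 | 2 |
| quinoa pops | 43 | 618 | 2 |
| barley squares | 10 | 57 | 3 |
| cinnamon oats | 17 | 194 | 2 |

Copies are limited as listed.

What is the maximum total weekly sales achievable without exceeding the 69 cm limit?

890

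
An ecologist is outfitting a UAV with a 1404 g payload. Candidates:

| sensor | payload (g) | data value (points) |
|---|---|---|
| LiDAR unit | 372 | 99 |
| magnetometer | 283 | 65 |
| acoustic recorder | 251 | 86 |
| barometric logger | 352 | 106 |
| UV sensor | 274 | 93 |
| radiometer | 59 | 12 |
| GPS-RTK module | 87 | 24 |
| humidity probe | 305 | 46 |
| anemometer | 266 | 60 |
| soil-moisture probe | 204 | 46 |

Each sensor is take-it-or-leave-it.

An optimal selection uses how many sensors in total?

Best achievable data value is 420.
One optimal bundle: LiDAR unit + acoustic recorder + barometric logger + UV sensor + radiometer + GPS-RTK module (1395 g).
Every optimal selection uses 6 sensors.

6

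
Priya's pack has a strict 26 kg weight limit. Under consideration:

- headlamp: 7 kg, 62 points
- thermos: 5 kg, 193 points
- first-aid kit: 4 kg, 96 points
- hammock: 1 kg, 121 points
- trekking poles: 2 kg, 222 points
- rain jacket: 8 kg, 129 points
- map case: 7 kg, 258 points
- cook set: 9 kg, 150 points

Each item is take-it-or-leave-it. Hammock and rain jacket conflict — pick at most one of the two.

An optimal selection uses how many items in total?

6

Optimal total is 952.
One optimal bundle: headlamp + thermos + first-aid kit + hammock + trekking poles + map case (26 kg).
Every optimal selection uses 6 items.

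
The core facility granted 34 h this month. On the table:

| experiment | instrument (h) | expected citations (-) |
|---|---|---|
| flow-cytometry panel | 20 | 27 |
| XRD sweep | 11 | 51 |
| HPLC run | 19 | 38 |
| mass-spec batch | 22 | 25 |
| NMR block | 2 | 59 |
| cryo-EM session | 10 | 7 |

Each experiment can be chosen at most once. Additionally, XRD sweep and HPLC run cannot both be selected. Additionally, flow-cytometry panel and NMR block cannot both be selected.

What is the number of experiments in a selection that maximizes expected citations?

Optimal total is 117.
For example XRD sweep + NMR block + cryo-EM session achieves it, using 23 h.
Any selection reaching 117 contains exactly 3 experiments.

3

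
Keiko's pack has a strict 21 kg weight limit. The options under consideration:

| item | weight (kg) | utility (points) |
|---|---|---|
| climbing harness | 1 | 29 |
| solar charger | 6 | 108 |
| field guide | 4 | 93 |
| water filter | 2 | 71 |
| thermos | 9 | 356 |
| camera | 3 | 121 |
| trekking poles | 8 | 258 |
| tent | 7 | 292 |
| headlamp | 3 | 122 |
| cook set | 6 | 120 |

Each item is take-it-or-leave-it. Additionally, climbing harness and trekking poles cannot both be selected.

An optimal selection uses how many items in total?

4

Best achievable utility is 841.
One optimal bundle: water filter + thermos + tent + headlamp (21 kg).
Every optimal selection uses 4 items.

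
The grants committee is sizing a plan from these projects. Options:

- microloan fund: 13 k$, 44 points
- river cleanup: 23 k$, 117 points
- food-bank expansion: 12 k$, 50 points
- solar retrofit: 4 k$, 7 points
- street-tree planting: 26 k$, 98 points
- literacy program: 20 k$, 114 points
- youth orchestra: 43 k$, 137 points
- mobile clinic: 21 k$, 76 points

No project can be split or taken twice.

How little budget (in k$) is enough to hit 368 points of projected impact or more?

Minimise k$ subject to total projected impact ≥ 368.
river cleanup + food-bank expansion + street-tree planting + literacy program: 379 projected impact at 81 k$.
No combination under 81 k$ hits 368.

81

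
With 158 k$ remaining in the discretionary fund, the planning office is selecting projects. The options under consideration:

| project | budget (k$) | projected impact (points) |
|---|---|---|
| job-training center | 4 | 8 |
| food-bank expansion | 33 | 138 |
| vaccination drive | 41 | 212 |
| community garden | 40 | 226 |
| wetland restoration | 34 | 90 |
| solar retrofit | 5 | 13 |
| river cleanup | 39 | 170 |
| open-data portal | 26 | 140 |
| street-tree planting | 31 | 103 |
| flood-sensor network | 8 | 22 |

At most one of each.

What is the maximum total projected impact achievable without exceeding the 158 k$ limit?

778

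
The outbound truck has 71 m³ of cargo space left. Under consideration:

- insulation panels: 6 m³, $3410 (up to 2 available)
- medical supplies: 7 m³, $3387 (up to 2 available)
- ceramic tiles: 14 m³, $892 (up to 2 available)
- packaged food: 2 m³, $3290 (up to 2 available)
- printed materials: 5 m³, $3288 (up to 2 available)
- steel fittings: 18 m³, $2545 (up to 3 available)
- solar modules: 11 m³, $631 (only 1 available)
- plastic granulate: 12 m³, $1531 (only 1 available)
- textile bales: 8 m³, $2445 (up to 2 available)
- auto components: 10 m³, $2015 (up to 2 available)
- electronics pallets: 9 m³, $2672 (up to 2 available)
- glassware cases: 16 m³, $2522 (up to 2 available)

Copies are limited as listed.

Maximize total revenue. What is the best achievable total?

A density-first pass picks 2×insulation panels + 2×medical supplies + 2×packaged food + 2×printed materials + 2×textile bales + electronics pallets — 34312 at 65 m³.
The 8 m³ tied up in textile bales is better spent on electronics pallets — total rises to 34539 (66 m³).
That's the maximum — no swap from here does better than 34539.

34539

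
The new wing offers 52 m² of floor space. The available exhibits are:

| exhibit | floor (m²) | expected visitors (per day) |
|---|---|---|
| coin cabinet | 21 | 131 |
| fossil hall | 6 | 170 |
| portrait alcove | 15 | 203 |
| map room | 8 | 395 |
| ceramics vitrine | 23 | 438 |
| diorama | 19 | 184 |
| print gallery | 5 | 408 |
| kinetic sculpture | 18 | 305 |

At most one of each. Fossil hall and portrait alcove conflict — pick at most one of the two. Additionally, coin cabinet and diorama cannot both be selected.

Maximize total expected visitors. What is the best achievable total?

1444

The ratio heuristic lands on fossil hall + map room + ceramics vitrine + print gallery (1411) but leaves 10 m² idle.
Replace fossil hall with portrait alcove: the trade gains 33 net, giving 1444 at 51 m².
Runner-up fossil hall + map room + ceramics vitrine + print gallery tops out at 1411.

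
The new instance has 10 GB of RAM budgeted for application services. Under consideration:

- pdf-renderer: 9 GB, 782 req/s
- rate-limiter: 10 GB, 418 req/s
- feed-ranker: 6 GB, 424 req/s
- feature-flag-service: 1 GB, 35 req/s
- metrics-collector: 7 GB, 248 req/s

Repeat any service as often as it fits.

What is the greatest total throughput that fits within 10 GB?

By throughput per GB: pdf-renderer 86.89, feed-ranker 70.67, rate-limiter 41.80, metrics-collector 35.43 lead.
The ratio ordering already packs tightly: pdf-renderer + feature-flag-service, 10 GB, 817.
Every other selection either busts 10 GB or fails to beat 817.

817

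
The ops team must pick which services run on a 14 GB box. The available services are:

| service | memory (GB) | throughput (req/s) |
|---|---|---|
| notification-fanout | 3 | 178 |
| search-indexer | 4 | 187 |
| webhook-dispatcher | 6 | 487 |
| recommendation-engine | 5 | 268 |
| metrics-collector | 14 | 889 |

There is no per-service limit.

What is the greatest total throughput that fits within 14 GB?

974

Density check — webhook-dispatcher 81.17, metrics-collector 63.50, notification-fanout 59.33 are the best per GB.
The ratio ordering already packs tightly: 2×webhook-dispatcher, 12 GB, 974.
That's the maximum — no swap from here does better than 974.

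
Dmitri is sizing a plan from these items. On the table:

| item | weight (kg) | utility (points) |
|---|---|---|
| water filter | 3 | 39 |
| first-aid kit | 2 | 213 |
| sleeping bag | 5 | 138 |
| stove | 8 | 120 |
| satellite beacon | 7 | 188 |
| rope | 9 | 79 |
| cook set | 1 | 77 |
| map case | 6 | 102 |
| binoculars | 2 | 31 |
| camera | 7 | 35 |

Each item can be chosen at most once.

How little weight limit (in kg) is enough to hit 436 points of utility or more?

10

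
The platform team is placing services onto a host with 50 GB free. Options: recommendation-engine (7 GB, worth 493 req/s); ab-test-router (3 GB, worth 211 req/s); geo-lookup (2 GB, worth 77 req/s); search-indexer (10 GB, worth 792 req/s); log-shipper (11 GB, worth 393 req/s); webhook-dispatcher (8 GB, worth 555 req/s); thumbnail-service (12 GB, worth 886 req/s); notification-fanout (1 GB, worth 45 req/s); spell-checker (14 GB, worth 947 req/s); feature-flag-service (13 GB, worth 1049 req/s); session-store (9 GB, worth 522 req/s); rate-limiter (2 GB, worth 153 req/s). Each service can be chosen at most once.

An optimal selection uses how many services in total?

5

Optimal total is 3775.
For example recommendation-engine + search-indexer + webhook-dispatcher + thumbnail-service + feature-flag-service achieves it, using 50 GB.
Any selection reaching 3775 contains exactly 5 services.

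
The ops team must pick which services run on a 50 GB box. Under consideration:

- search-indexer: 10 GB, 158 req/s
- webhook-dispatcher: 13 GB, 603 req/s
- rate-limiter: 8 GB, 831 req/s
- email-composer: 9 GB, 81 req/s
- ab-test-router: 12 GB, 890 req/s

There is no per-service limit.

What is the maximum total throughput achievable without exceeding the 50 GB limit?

The ratio ordering already packs tightly: 6×rate-limiter, 48 GB, 4986.

4986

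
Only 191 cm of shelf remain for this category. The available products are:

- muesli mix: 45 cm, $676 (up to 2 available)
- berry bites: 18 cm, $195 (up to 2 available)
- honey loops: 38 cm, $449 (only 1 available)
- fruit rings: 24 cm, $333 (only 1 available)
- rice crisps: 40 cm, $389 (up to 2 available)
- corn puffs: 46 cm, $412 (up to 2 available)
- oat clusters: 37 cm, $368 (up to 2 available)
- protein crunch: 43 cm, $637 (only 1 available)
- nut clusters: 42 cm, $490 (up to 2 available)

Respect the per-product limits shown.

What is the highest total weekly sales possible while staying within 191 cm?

Filling by ratio: 2×muesli mix + berry bites + fruit rings + protein crunch for 2517, with 16 cm left unused.
The 24 cm tied up in fruit rings is better spent on honey loops — total rises to 2633 (189 cm).
Every other selection either busts 191 cm or exceeds an availability limit or fails to beat 2633.

2633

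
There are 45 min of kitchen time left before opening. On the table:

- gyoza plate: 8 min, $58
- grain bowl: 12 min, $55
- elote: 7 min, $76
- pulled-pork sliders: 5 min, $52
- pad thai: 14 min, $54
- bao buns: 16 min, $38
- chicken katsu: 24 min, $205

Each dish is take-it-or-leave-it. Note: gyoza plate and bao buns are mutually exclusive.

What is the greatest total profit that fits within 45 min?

391

Best packing: gyoza plate + elote + pulled-pork sliders + chicken katsu — 44 min, 391 total.
Next best is gyoza plate + elote + chicken katsu at 339 (39 min) — short by 52.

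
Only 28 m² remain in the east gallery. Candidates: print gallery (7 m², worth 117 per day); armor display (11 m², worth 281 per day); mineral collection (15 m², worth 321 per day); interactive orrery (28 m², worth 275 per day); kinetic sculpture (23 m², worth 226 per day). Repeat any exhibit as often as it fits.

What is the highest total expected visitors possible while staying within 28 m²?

602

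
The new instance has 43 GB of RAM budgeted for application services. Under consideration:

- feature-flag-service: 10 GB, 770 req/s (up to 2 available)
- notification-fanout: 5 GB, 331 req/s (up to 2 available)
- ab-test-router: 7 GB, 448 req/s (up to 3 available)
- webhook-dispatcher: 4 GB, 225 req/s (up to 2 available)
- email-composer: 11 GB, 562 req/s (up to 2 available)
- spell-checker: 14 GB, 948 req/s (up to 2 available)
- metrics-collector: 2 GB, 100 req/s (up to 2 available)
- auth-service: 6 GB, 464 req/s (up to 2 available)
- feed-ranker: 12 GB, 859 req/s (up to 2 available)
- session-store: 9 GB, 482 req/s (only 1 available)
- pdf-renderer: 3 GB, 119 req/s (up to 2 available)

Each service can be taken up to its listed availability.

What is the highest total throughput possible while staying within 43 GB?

3194

By throughput per GB: auth-service 77.33, feature-flag-service 77.00, feed-ranker 71.58 lead.
A density-first pass picks 2×feature-flag-service + 2×notification-fanout + 2×auth-service — 3130 at 42 GB.
Dropping notification-fanout and auth-service frees 11 GB; slotting in feed-ranker (12 GB) lifts the total to 3194 at 43 GB.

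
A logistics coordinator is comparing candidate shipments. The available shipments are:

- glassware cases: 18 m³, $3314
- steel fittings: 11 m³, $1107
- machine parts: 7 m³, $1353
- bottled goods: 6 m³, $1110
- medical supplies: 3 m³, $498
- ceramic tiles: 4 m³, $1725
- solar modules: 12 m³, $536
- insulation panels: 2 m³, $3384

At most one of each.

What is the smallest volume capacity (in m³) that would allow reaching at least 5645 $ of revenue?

Look for the lowest-volume combination reaching 5645.
bottled goods + ceramic tiles + insulation panels reaches 6219 using 12 m³.
No combination under 12 m³ hits 5645.

12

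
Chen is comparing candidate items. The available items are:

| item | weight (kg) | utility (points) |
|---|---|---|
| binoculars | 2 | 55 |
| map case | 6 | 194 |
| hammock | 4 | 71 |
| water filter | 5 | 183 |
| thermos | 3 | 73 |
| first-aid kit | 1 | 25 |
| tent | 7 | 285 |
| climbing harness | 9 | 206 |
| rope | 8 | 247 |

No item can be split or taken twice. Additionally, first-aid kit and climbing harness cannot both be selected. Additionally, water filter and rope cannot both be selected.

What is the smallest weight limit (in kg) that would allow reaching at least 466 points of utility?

12

Look for the lowest-weight combination reaching 466.
Taking water filter + tent gives 468 (≥ 466) for 12 kg.
Any bundle with less than 12 kg falls short of 466.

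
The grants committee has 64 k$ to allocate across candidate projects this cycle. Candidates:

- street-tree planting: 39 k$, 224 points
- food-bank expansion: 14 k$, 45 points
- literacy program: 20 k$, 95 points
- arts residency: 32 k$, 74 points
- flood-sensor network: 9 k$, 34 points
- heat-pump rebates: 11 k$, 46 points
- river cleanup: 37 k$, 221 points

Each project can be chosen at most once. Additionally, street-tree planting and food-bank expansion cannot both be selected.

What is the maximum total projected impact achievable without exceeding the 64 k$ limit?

319

Taking the top-ratio projects first gives literacy program + river cleanup for 316 (57 k$).
Dropping river cleanup frees 37 k$; slotting in street-tree planting (39 k$) lifts the total to 319 at 59 k$.
Nothing else feasible within 64 k$ beats 319.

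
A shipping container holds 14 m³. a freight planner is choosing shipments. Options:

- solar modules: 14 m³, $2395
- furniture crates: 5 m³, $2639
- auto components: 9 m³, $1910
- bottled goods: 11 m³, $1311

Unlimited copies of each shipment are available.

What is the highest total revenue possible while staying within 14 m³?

5278

2×furniture crates uses 10 of the 14 m³ and totals 5278.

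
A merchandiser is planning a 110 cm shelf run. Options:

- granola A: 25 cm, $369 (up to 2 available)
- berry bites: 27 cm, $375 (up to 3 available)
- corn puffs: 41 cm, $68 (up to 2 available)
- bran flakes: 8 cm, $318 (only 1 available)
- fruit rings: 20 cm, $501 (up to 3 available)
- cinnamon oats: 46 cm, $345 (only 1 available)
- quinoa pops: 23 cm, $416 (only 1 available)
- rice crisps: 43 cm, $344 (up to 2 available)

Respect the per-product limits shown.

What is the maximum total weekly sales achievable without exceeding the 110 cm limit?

Filling by ratio: bran flakes + 3×fruit rings + quinoa pops for 2237, with 19 cm left unused.
Dropping bran flakes frees 8 cm; slotting in berry bites (27 cm) lifts the total to 2294 at 110 cm.
Every other selection either busts 110 cm or exceeds an availability limit or fails to beat 2294.

2294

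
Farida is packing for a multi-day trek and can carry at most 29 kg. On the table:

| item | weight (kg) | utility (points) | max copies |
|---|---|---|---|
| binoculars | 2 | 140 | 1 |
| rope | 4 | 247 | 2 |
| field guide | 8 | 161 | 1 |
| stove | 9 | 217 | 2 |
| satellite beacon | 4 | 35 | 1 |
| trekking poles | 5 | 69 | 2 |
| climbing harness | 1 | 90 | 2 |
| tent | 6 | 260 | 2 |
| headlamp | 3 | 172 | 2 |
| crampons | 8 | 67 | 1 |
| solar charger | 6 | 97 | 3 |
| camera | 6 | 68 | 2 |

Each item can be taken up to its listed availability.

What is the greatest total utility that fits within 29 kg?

Greedy by ratio would take binoculars + 2×rope + trekking poles + 2×climbing harness + tent + 2×headlamp: 29 kg used, total 1487.
The 6 kg tied up in trekking poles and climbing harness is better spent on tent — total rises to 1588 (29 kg).
Nothing else within 29 kg beats 1588.

1588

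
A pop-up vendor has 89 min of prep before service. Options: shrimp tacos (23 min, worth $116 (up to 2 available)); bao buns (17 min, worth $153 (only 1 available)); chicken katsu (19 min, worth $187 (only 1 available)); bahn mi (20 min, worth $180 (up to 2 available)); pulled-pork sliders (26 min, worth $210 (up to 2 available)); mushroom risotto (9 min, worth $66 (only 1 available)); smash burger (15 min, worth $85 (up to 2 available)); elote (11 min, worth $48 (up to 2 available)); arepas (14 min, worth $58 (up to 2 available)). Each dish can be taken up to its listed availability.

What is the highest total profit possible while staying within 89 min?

766

Density check — chicken katsu 9.84, bao buns 9.00, bahn mi 9.00 are the best per min.
Best packing: bao buns + chicken katsu + 2×bahn mi + mushroom risotto — 85 min, 766 total.
No other feasible combination exceeds 766.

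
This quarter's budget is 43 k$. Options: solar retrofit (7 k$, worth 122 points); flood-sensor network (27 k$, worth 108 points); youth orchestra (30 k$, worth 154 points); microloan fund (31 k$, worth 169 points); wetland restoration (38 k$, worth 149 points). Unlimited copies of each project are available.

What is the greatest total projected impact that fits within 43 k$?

By projected impact per k$: solar retrofit 17.43, microloan fund 5.45, youth orchestra 5.13, flood-sensor network 4.00 lead.
Best packing: 6×solar retrofit — 42 k$, 732 total.
No other feasible combination exceeds 732.

732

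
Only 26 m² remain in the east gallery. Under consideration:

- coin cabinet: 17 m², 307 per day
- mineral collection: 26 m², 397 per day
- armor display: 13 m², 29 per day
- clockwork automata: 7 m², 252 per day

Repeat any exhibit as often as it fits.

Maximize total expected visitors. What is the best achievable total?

Taking 3×clockwork automata: 21 m² used, 756 in expected visitors.
Every other selection either busts 26 m² or fails to beat 756.

756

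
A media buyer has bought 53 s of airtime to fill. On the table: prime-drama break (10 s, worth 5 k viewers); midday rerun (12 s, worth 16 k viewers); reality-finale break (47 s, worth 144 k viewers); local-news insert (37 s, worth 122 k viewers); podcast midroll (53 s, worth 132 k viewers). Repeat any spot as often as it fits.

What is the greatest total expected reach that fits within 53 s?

144

A density-first pass picks midday rerun + local-news insert — 138 at 49 s.
Dropping midday rerun and local-news insert frees 49 s; slotting in reality-finale break (47 s) lifts the total to 144 at 47 s.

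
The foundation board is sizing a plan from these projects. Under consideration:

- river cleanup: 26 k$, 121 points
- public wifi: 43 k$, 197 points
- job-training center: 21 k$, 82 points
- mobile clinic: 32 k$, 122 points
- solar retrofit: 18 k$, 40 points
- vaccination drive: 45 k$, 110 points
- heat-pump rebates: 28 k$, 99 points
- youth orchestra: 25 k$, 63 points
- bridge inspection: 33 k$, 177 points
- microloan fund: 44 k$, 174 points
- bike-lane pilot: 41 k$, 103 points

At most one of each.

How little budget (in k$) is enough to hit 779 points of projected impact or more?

178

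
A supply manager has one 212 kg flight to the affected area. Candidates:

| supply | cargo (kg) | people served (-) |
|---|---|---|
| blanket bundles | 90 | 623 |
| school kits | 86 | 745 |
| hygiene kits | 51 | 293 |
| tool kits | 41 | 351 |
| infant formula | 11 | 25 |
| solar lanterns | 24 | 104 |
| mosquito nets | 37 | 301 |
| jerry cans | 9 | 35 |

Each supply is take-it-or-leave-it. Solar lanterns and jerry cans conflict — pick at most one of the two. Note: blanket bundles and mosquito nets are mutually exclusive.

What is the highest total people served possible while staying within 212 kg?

Ranking by ratio (people served/kg): school kits 8.66, tool kits 8.56, mosquito nets 8.14.
Best packing: school kits + tool kits + infant formula + solar lanterns + mosquito nets — 199 kg, 1526 total.
Runner-up school kits + tool kits + solar lanterns + mosquito nets tops out at 1501.

1526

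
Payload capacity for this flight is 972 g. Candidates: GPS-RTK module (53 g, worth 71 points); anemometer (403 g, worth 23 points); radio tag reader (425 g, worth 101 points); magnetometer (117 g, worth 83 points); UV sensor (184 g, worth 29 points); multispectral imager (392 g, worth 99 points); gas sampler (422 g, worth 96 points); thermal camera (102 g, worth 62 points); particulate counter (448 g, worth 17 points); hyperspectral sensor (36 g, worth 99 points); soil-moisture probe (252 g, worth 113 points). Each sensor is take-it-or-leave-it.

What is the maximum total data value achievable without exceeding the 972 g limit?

Best packing: GPS-RTK module + magnetometer + multispectral imager + thermal camera + hyperspectral sensor + soil-moisture probe — 952 g, 527 total.

527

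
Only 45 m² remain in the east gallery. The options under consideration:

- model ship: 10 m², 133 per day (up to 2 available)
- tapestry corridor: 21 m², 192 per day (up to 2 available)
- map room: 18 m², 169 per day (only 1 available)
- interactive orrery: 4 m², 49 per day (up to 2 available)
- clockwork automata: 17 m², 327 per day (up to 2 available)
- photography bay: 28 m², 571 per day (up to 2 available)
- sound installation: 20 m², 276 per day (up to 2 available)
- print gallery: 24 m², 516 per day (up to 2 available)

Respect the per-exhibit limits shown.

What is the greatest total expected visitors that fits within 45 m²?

898

Greedy by ratio would take interactive orrery + clockwork automata + print gallery: 45 m² used, total 892.
The 28 m² tied up in interactive orrery and print gallery is better spent on photography bay — total rises to 898 (45 m²).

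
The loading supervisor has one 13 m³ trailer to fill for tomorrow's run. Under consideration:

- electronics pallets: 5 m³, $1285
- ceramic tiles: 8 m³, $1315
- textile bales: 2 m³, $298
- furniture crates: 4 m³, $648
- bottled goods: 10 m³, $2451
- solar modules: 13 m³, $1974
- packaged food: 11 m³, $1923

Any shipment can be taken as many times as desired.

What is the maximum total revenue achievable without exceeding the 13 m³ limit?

2868

2×electronics pallets + textile bales uses 12 of the 13 m³ and totals 2868.
Nothing else within 13 m³ beats 2868.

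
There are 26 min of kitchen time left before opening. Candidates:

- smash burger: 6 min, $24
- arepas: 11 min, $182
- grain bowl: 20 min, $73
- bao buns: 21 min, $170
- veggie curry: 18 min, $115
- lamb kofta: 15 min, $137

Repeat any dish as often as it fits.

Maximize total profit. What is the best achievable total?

364

By profit per min: arepas 16.55, lamb kofta 9.13, bao buns 8.10 lead.
Best packing: 2×arepas — 22 min, 364 total.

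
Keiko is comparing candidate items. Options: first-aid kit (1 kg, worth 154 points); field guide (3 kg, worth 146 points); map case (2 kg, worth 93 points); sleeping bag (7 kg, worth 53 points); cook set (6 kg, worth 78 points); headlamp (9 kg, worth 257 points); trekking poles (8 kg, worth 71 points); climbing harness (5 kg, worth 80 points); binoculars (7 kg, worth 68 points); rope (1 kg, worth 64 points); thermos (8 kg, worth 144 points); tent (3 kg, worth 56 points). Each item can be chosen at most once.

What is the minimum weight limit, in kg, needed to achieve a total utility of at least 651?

Minimise kg subject to total utility ≥ 651.
first-aid kit + field guide + map case + headlamp + rope reaches 714 using 16 kg.
Below 16 kg the best achievable stays under 651.

16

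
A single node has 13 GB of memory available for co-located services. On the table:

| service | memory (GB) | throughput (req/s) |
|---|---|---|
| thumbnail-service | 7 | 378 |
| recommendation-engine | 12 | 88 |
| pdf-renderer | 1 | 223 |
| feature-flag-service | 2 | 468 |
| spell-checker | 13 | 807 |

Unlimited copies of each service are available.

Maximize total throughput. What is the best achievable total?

3031

The ratio ordering already packs tightly: pdf-renderer + 6×feature-flag-service, 13 GB, 3031.
That's the maximum — no swap from here does better than 3031.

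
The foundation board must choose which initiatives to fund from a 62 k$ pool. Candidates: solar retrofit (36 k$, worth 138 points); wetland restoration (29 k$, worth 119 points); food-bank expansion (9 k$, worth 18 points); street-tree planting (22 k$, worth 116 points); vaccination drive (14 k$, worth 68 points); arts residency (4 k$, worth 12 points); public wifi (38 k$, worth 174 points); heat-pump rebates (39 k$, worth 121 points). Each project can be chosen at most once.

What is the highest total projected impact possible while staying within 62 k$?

By projected impact per k$: street-tree planting 5.27, vaccination drive 4.86, public wifi 4.58, wetland restoration 4.10 lead.
Taking the top-ratio projects first gives food-bank expansion + street-tree planting + vaccination drive + arts residency for 214 (49 k$).
Replace food-bank expansion and vaccination drive and arts residency with public wifi: the trade gains 76 net, giving 290 at 60 k$.

290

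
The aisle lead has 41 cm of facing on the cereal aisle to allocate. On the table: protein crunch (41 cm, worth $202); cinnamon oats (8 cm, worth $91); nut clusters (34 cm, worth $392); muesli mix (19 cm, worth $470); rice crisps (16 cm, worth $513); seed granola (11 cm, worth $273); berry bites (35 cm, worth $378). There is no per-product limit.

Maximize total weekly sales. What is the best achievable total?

1117

The ratio ordering already packs tightly: cinnamon oats + 2×rice crisps, 40 cm, 1117.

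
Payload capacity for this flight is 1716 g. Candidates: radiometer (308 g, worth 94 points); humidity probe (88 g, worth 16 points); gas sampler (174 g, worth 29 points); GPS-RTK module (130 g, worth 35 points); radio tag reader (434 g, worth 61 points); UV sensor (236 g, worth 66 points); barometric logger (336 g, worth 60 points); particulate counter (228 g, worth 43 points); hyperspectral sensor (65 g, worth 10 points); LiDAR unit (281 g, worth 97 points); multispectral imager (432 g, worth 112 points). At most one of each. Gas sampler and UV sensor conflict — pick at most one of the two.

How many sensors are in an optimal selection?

7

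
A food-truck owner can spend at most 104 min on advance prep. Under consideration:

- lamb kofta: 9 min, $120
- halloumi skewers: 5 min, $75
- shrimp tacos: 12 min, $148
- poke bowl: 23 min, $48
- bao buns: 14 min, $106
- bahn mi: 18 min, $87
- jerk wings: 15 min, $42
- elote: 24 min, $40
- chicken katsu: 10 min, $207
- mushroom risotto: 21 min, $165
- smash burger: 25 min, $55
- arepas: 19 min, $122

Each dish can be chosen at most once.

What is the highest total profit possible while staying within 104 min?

Density check — chicken katsu 20.70, halloumi skewers 15.00, lamb kofta 13.33 are the best per min.
A density-first pass picks lamb kofta + halloumi skewers + shrimp tacos + bao buns + chicken katsu + mushroom risotto + arepas — 943 at 90 min.
The 5 min tied up in halloumi skewers is better spent on bahn mi — total rises to 955 (103 min).
The spare 1 min is too small for any remaining dish, and no exchange beats 955.

955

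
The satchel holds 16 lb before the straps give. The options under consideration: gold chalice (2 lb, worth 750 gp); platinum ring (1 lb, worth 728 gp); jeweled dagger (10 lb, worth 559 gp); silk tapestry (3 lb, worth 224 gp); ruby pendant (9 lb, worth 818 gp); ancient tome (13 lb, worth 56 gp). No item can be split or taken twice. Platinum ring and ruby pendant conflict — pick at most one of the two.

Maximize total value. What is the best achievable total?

2261

Gold chalice + platinum ring + jeweled dagger + silk tapestry uses 16 of the 16 lb and totals 2261.
No other feasible combination exceeds 2261.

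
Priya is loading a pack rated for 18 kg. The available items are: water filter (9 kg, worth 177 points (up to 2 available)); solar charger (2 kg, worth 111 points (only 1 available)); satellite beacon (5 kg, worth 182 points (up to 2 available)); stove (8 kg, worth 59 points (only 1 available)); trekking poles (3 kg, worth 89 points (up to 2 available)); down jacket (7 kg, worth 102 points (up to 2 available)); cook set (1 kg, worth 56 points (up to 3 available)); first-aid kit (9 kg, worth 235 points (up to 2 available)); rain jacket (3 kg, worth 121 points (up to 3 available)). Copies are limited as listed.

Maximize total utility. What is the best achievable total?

Greedy by ratio would take solar charger + trekking poles + 3×cook set + 3×rain jacket: 17 kg used, total 731.
The 4 kg tied up in trekking poles and cook set is better spent on satellite beacon — total rises to 768 (18 kg).

768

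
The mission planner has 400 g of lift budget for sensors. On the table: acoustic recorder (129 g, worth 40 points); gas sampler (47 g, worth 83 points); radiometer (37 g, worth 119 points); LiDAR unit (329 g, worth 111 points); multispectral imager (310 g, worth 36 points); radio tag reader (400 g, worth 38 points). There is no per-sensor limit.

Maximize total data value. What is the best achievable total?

1190

Best packing: 10×radiometer — 370 g, 1190 total.
That's the maximum — no swap from here does better than 1190.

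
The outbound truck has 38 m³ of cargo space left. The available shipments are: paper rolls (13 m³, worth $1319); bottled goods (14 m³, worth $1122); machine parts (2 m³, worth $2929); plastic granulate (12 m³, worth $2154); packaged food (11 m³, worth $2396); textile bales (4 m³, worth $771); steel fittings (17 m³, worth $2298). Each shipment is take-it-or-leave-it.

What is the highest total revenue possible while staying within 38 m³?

Taking the top-ratio shipments first gives machine parts + plastic granulate + packaged food + textile bales for 8250 (29 m³).
Dropping textile bales frees 4 m³; slotting in paper rolls (13 m³) lifts the total to 8798 at 38 m³.
Every other selection either busts 38 m³ or fails to beat 8798.

8798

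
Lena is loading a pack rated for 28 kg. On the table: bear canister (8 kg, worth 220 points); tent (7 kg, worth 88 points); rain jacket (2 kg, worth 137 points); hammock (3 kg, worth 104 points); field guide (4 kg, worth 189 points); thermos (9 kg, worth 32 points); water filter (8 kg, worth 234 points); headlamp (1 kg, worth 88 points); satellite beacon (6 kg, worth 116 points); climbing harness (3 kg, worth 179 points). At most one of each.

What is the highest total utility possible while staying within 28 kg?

Taking the top-ratio items first gives rain jacket + hammock + field guide + water filter + headlamp + satellite beacon + climbing harness for 1047 (27 kg).
Replace headlamp and satellite beacon with bear canister: the trade gains 16 net, giving 1063 at 28 kg.
Next best is bear canister + rain jacket + field guide + water filter + headlamp + climbing harness at 1047 (26 kg) — short by 16.

1063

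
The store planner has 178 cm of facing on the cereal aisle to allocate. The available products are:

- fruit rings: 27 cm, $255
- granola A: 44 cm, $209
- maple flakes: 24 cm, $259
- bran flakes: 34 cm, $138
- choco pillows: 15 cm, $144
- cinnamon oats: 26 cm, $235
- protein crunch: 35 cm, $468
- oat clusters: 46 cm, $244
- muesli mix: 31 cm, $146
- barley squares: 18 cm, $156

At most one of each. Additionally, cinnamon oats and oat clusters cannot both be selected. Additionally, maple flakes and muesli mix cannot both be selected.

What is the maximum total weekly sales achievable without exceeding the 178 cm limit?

Taking fruit rings + granola A + maple flakes + cinnamon oats + protein crunch + barley squares: 174 cm used, 1582 in weekly sales.
Next best is fruit rings + granola A + maple flakes + choco pillows + cinnamon oats + protein crunch at 1570 (171 cm) — short by 12.

1582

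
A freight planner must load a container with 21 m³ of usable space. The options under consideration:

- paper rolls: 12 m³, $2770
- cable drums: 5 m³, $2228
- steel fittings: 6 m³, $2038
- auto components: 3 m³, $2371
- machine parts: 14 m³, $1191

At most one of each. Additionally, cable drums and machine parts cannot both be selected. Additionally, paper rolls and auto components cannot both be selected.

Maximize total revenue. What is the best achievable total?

6637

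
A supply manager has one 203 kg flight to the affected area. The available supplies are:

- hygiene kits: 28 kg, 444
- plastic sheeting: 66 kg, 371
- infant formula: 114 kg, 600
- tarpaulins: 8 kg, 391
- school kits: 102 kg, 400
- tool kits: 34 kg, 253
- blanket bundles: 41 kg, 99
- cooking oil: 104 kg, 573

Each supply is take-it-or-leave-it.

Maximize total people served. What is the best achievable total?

1688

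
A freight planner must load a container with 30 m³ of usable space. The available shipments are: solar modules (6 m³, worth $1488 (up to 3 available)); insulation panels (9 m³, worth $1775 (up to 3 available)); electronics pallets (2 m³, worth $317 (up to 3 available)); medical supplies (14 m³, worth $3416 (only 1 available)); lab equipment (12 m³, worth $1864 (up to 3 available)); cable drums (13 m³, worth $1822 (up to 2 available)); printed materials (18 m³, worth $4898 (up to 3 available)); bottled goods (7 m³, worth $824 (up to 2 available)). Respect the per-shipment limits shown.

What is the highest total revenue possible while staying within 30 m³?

7874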